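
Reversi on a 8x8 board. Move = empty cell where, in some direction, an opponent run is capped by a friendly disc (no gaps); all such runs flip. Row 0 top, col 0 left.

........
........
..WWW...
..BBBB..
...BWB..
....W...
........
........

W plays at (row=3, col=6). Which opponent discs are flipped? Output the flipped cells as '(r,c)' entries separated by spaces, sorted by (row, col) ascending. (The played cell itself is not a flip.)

Answer: (4,5)

Derivation:
Dir NW: first cell '.' (not opp) -> no flip
Dir N: first cell '.' (not opp) -> no flip
Dir NE: first cell '.' (not opp) -> no flip
Dir W: opp run (3,5) (3,4) (3,3) (3,2), next='.' -> no flip
Dir E: first cell '.' (not opp) -> no flip
Dir SW: opp run (4,5) capped by W -> flip
Dir S: first cell '.' (not opp) -> no flip
Dir SE: first cell '.' (not opp) -> no flip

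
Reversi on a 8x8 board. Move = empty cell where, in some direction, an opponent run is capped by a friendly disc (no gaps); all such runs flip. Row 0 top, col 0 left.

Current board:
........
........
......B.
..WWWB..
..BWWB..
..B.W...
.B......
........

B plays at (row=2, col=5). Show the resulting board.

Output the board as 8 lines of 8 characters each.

Answer: ........
........
.....BB.
..WWBB..
..BBWB..
..B.W...
.B......
........

Derivation:
Place B at (2,5); scan 8 dirs for brackets.
Dir NW: first cell '.' (not opp) -> no flip
Dir N: first cell '.' (not opp) -> no flip
Dir NE: first cell '.' (not opp) -> no flip
Dir W: first cell '.' (not opp) -> no flip
Dir E: first cell 'B' (not opp) -> no flip
Dir SW: opp run (3,4) (4,3) capped by B -> flip
Dir S: first cell 'B' (not opp) -> no flip
Dir SE: first cell '.' (not opp) -> no flip
All flips: (3,4) (4,3)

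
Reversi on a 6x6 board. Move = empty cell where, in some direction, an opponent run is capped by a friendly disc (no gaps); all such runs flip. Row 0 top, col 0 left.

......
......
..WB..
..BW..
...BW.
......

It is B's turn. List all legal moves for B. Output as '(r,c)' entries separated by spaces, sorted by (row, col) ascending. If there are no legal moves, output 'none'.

Answer: (1,2) (2,1) (3,4) (4,5)

Derivation:
(1,1): no bracket -> illegal
(1,2): flips 1 -> legal
(1,3): no bracket -> illegal
(2,1): flips 1 -> legal
(2,4): no bracket -> illegal
(3,1): no bracket -> illegal
(3,4): flips 1 -> legal
(3,5): no bracket -> illegal
(4,2): no bracket -> illegal
(4,5): flips 1 -> legal
(5,3): no bracket -> illegal
(5,4): no bracket -> illegal
(5,5): no bracket -> illegal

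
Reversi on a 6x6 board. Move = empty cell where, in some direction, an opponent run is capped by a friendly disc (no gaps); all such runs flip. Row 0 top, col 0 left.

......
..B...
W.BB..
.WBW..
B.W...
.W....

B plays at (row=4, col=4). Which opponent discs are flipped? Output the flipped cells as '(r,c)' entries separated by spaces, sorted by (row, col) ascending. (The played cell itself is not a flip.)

Dir NW: opp run (3,3) capped by B -> flip
Dir N: first cell '.' (not opp) -> no flip
Dir NE: first cell '.' (not opp) -> no flip
Dir W: first cell '.' (not opp) -> no flip
Dir E: first cell '.' (not opp) -> no flip
Dir SW: first cell '.' (not opp) -> no flip
Dir S: first cell '.' (not opp) -> no flip
Dir SE: first cell '.' (not opp) -> no flip

Answer: (3,3)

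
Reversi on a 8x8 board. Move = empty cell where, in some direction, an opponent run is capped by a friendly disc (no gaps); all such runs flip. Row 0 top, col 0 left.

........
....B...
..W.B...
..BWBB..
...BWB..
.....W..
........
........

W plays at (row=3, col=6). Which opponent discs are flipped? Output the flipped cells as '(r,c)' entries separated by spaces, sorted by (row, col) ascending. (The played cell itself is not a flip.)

Answer: (3,4) (3,5)

Derivation:
Dir NW: first cell '.' (not opp) -> no flip
Dir N: first cell '.' (not opp) -> no flip
Dir NE: first cell '.' (not opp) -> no flip
Dir W: opp run (3,5) (3,4) capped by W -> flip
Dir E: first cell '.' (not opp) -> no flip
Dir SW: opp run (4,5), next='.' -> no flip
Dir S: first cell '.' (not opp) -> no flip
Dir SE: first cell '.' (not opp) -> no flip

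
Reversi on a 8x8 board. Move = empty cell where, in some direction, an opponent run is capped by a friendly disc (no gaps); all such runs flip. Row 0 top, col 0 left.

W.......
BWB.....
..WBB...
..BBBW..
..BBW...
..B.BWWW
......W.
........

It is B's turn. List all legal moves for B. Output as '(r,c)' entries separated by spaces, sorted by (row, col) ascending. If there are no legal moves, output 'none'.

(0,1): no bracket -> illegal
(0,2): no bracket -> illegal
(1,3): no bracket -> illegal
(2,0): no bracket -> illegal
(2,1): flips 1 -> legal
(2,5): no bracket -> illegal
(2,6): no bracket -> illegal
(3,1): no bracket -> illegal
(3,6): flips 1 -> legal
(4,5): flips 1 -> legal
(4,6): flips 1 -> legal
(4,7): no bracket -> illegal
(5,3): no bracket -> illegal
(6,4): no bracket -> illegal
(6,5): no bracket -> illegal
(6,7): no bracket -> illegal
(7,5): no bracket -> illegal
(7,6): no bracket -> illegal
(7,7): flips 3 -> legal

Answer: (2,1) (3,6) (4,5) (4,6) (7,7)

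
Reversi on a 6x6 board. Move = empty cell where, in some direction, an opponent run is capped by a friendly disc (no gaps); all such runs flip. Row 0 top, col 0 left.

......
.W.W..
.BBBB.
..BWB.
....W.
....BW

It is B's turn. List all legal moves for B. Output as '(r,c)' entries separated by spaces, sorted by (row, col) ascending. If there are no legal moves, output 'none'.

(0,0): flips 1 -> legal
(0,1): flips 1 -> legal
(0,2): flips 1 -> legal
(0,3): flips 1 -> legal
(0,4): flips 1 -> legal
(1,0): no bracket -> illegal
(1,2): no bracket -> illegal
(1,4): no bracket -> illegal
(2,0): no bracket -> illegal
(3,5): no bracket -> illegal
(4,2): flips 1 -> legal
(4,3): flips 1 -> legal
(4,5): no bracket -> illegal
(5,3): no bracket -> illegal

Answer: (0,0) (0,1) (0,2) (0,3) (0,4) (4,2) (4,3)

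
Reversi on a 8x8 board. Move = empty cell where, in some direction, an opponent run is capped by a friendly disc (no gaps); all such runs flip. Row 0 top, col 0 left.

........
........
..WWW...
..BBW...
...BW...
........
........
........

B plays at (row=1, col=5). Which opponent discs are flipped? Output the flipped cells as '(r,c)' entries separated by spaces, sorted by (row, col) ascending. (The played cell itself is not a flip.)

Dir NW: first cell '.' (not opp) -> no flip
Dir N: first cell '.' (not opp) -> no flip
Dir NE: first cell '.' (not opp) -> no flip
Dir W: first cell '.' (not opp) -> no flip
Dir E: first cell '.' (not opp) -> no flip
Dir SW: opp run (2,4) capped by B -> flip
Dir S: first cell '.' (not opp) -> no flip
Dir SE: first cell '.' (not opp) -> no flip

Answer: (2,4)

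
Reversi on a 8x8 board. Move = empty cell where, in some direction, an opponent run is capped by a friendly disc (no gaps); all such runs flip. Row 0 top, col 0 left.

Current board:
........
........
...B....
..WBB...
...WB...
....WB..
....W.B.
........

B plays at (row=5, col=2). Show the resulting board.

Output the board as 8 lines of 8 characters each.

Answer: ........
........
...B....
..WBB...
...BB...
..B.WB..
....W.B.
........

Derivation:
Place B at (5,2); scan 8 dirs for brackets.
Dir NW: first cell '.' (not opp) -> no flip
Dir N: first cell '.' (not opp) -> no flip
Dir NE: opp run (4,3) capped by B -> flip
Dir W: first cell '.' (not opp) -> no flip
Dir E: first cell '.' (not opp) -> no flip
Dir SW: first cell '.' (not opp) -> no flip
Dir S: first cell '.' (not opp) -> no flip
Dir SE: first cell '.' (not opp) -> no flip
All flips: (4,3)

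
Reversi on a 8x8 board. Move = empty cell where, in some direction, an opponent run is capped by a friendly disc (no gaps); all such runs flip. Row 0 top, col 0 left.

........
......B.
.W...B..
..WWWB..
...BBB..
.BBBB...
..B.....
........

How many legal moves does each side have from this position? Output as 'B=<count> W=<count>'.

Answer: B=5 W=8

Derivation:
-- B to move --
(1,0): flips 2 -> legal
(1,1): no bracket -> illegal
(1,2): no bracket -> illegal
(2,0): no bracket -> illegal
(2,2): flips 1 -> legal
(2,3): flips 2 -> legal
(2,4): flips 1 -> legal
(3,0): no bracket -> illegal
(3,1): flips 3 -> legal
(4,1): no bracket -> illegal
(4,2): no bracket -> illegal
B mobility = 5
-- W to move --
(0,5): no bracket -> illegal
(0,6): no bracket -> illegal
(0,7): flips 2 -> legal
(1,4): no bracket -> illegal
(1,5): no bracket -> illegal
(1,7): no bracket -> illegal
(2,4): no bracket -> illegal
(2,6): no bracket -> illegal
(2,7): no bracket -> illegal
(3,6): flips 1 -> legal
(4,0): no bracket -> illegal
(4,1): no bracket -> illegal
(4,2): no bracket -> illegal
(4,6): no bracket -> illegal
(5,0): no bracket -> illegal
(5,5): flips 1 -> legal
(5,6): flips 1 -> legal
(6,0): no bracket -> illegal
(6,1): flips 2 -> legal
(6,3): flips 2 -> legal
(6,4): flips 2 -> legal
(6,5): flips 2 -> legal
(7,1): no bracket -> illegal
(7,2): no bracket -> illegal
(7,3): no bracket -> illegal
W mobility = 8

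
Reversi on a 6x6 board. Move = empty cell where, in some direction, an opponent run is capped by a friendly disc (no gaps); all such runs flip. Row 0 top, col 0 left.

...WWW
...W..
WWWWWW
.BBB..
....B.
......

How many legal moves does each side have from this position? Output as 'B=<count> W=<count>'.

-- B to move --
(0,2): no bracket -> illegal
(1,0): flips 1 -> legal
(1,1): flips 2 -> legal
(1,2): flips 1 -> legal
(1,4): flips 1 -> legal
(1,5): flips 1 -> legal
(3,0): no bracket -> illegal
(3,4): no bracket -> illegal
(3,5): no bracket -> illegal
B mobility = 5
-- W to move --
(3,0): no bracket -> illegal
(3,4): no bracket -> illegal
(3,5): no bracket -> illegal
(4,0): flips 1 -> legal
(4,1): flips 2 -> legal
(4,2): flips 3 -> legal
(4,3): flips 2 -> legal
(4,5): no bracket -> illegal
(5,3): no bracket -> illegal
(5,4): no bracket -> illegal
(5,5): flips 2 -> legal
W mobility = 5

Answer: B=5 W=5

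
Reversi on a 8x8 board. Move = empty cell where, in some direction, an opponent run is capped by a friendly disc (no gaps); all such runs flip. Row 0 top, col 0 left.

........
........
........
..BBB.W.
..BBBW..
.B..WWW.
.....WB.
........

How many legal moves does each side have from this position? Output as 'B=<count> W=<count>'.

-- B to move --
(2,5): no bracket -> illegal
(2,6): no bracket -> illegal
(2,7): no bracket -> illegal
(3,5): no bracket -> illegal
(3,7): no bracket -> illegal
(4,6): flips 2 -> legal
(4,7): no bracket -> illegal
(5,3): no bracket -> illegal
(5,7): no bracket -> illegal
(6,3): no bracket -> illegal
(6,4): flips 2 -> legal
(6,7): flips 2 -> legal
(7,4): no bracket -> illegal
(7,5): no bracket -> illegal
(7,6): flips 2 -> legal
B mobility = 4
-- W to move --
(2,1): flips 2 -> legal
(2,2): flips 2 -> legal
(2,3): flips 1 -> legal
(2,4): flips 2 -> legal
(2,5): no bracket -> illegal
(3,1): no bracket -> illegal
(3,5): no bracket -> illegal
(4,0): no bracket -> illegal
(4,1): flips 3 -> legal
(5,0): no bracket -> illegal
(5,2): no bracket -> illegal
(5,3): no bracket -> illegal
(5,7): no bracket -> illegal
(6,0): no bracket -> illegal
(6,1): no bracket -> illegal
(6,2): no bracket -> illegal
(6,7): flips 1 -> legal
(7,5): no bracket -> illegal
(7,6): flips 1 -> legal
(7,7): flips 1 -> legal
W mobility = 8

Answer: B=4 W=8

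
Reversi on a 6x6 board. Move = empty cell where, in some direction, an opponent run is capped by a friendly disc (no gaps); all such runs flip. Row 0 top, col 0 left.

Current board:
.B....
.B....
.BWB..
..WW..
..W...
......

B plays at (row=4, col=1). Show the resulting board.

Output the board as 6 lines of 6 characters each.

Place B at (4,1); scan 8 dirs for brackets.
Dir NW: first cell '.' (not opp) -> no flip
Dir N: first cell '.' (not opp) -> no flip
Dir NE: opp run (3,2) capped by B -> flip
Dir W: first cell '.' (not opp) -> no flip
Dir E: opp run (4,2), next='.' -> no flip
Dir SW: first cell '.' (not opp) -> no flip
Dir S: first cell '.' (not opp) -> no flip
Dir SE: first cell '.' (not opp) -> no flip
All flips: (3,2)

Answer: .B....
.B....
.BWB..
..BW..
.BW...
......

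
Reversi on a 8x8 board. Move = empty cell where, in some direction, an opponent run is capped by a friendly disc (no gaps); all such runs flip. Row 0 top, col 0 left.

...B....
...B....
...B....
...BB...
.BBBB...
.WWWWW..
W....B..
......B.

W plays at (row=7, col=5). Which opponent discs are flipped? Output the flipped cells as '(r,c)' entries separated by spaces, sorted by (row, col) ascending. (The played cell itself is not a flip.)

Answer: (6,5)

Derivation:
Dir NW: first cell '.' (not opp) -> no flip
Dir N: opp run (6,5) capped by W -> flip
Dir NE: first cell '.' (not opp) -> no flip
Dir W: first cell '.' (not opp) -> no flip
Dir E: opp run (7,6), next='.' -> no flip
Dir SW: edge -> no flip
Dir S: edge -> no flip
Dir SE: edge -> no flip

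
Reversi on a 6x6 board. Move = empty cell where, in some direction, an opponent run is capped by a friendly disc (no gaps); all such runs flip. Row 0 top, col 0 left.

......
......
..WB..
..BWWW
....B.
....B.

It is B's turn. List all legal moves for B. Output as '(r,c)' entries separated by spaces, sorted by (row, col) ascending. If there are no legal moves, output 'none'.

Answer: (1,1) (1,2) (2,1) (2,4) (4,3) (4,5)

Derivation:
(1,1): flips 2 -> legal
(1,2): flips 1 -> legal
(1,3): no bracket -> illegal
(2,1): flips 1 -> legal
(2,4): flips 1 -> legal
(2,5): no bracket -> illegal
(3,1): no bracket -> illegal
(4,2): no bracket -> illegal
(4,3): flips 1 -> legal
(4,5): flips 1 -> legal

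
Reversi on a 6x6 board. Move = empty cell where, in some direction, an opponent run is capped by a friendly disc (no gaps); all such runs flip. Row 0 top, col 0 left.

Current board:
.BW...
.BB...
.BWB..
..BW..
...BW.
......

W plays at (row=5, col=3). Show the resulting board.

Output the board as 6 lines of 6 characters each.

Answer: .BW...
.BB...
.BWB..
..BW..
...WW.
...W..

Derivation:
Place W at (5,3); scan 8 dirs for brackets.
Dir NW: first cell '.' (not opp) -> no flip
Dir N: opp run (4,3) capped by W -> flip
Dir NE: first cell 'W' (not opp) -> no flip
Dir W: first cell '.' (not opp) -> no flip
Dir E: first cell '.' (not opp) -> no flip
Dir SW: edge -> no flip
Dir S: edge -> no flip
Dir SE: edge -> no flip
All flips: (4,3)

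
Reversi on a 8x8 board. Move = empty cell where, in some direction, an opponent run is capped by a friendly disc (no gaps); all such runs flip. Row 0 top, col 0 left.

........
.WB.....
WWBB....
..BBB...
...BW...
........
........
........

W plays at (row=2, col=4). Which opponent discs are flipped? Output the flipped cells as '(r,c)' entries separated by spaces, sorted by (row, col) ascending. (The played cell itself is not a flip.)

Dir NW: first cell '.' (not opp) -> no flip
Dir N: first cell '.' (not opp) -> no flip
Dir NE: first cell '.' (not opp) -> no flip
Dir W: opp run (2,3) (2,2) capped by W -> flip
Dir E: first cell '.' (not opp) -> no flip
Dir SW: opp run (3,3), next='.' -> no flip
Dir S: opp run (3,4) capped by W -> flip
Dir SE: first cell '.' (not opp) -> no flip

Answer: (2,2) (2,3) (3,4)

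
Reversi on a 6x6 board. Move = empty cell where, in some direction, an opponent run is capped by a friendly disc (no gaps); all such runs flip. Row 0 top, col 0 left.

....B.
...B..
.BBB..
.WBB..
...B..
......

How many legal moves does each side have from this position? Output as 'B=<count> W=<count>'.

Answer: B=3 W=2

Derivation:
-- B to move --
(2,0): no bracket -> illegal
(3,0): flips 1 -> legal
(4,0): flips 1 -> legal
(4,1): flips 1 -> legal
(4,2): no bracket -> illegal
B mobility = 3
-- W to move --
(0,2): no bracket -> illegal
(0,3): no bracket -> illegal
(0,5): no bracket -> illegal
(1,0): no bracket -> illegal
(1,1): flips 1 -> legal
(1,2): no bracket -> illegal
(1,4): no bracket -> illegal
(1,5): no bracket -> illegal
(2,0): no bracket -> illegal
(2,4): no bracket -> illegal
(3,0): no bracket -> illegal
(3,4): flips 2 -> legal
(4,1): no bracket -> illegal
(4,2): no bracket -> illegal
(4,4): no bracket -> illegal
(5,2): no bracket -> illegal
(5,3): no bracket -> illegal
(5,4): no bracket -> illegal
W mobility = 2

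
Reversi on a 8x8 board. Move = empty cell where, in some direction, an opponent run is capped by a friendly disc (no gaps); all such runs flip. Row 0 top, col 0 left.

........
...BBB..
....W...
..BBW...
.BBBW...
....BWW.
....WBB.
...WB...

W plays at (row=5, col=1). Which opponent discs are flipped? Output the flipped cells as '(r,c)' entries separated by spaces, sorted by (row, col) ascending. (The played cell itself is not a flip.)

Dir NW: first cell '.' (not opp) -> no flip
Dir N: opp run (4,1), next='.' -> no flip
Dir NE: opp run (4,2) (3,3) capped by W -> flip
Dir W: first cell '.' (not opp) -> no flip
Dir E: first cell '.' (not opp) -> no flip
Dir SW: first cell '.' (not opp) -> no flip
Dir S: first cell '.' (not opp) -> no flip
Dir SE: first cell '.' (not opp) -> no flip

Answer: (3,3) (4,2)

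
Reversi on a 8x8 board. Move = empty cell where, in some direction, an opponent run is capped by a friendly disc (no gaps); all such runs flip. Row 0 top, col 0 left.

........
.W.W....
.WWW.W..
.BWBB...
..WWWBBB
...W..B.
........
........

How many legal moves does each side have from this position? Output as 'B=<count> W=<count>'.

Answer: B=13 W=7

Derivation:
-- B to move --
(0,0): flips 2 -> legal
(0,1): flips 2 -> legal
(0,2): no bracket -> illegal
(0,3): flips 2 -> legal
(0,4): flips 2 -> legal
(1,0): no bracket -> illegal
(1,2): flips 1 -> legal
(1,4): no bracket -> illegal
(1,5): no bracket -> illegal
(1,6): flips 1 -> legal
(2,0): no bracket -> illegal
(2,4): no bracket -> illegal
(2,6): no bracket -> illegal
(3,0): no bracket -> illegal
(3,5): no bracket -> illegal
(3,6): no bracket -> illegal
(4,1): flips 3 -> legal
(5,1): flips 1 -> legal
(5,2): flips 1 -> legal
(5,4): flips 1 -> legal
(5,5): flips 1 -> legal
(6,2): no bracket -> illegal
(6,3): flips 2 -> legal
(6,4): flips 2 -> legal
B mobility = 13
-- W to move --
(2,0): flips 1 -> legal
(2,4): flips 2 -> legal
(3,0): flips 1 -> legal
(3,5): flips 2 -> legal
(3,6): no bracket -> illegal
(3,7): no bracket -> illegal
(4,0): flips 1 -> legal
(4,1): flips 1 -> legal
(5,4): no bracket -> illegal
(5,5): no bracket -> illegal
(5,7): no bracket -> illegal
(6,5): no bracket -> illegal
(6,6): no bracket -> illegal
(6,7): flips 3 -> legal
W mobility = 7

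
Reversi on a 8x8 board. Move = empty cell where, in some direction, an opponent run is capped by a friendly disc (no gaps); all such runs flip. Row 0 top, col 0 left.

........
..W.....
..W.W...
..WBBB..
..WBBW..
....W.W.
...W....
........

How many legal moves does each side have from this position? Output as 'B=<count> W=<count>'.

Answer: B=13 W=5

Derivation:
-- B to move --
(0,1): no bracket -> illegal
(0,2): no bracket -> illegal
(0,3): no bracket -> illegal
(1,1): flips 1 -> legal
(1,3): flips 1 -> legal
(1,4): flips 1 -> legal
(1,5): flips 1 -> legal
(2,1): flips 1 -> legal
(2,3): no bracket -> illegal
(2,5): no bracket -> illegal
(3,1): flips 1 -> legal
(3,6): no bracket -> illegal
(4,1): flips 1 -> legal
(4,6): flips 1 -> legal
(4,7): no bracket -> illegal
(5,1): flips 1 -> legal
(5,2): no bracket -> illegal
(5,3): no bracket -> illegal
(5,5): flips 1 -> legal
(5,7): no bracket -> illegal
(6,2): no bracket -> illegal
(6,4): flips 1 -> legal
(6,5): flips 1 -> legal
(6,6): no bracket -> illegal
(6,7): flips 2 -> legal
(7,2): no bracket -> illegal
(7,3): no bracket -> illegal
(7,4): no bracket -> illegal
B mobility = 13
-- W to move --
(2,3): flips 1 -> legal
(2,5): flips 1 -> legal
(2,6): no bracket -> illegal
(3,6): flips 3 -> legal
(4,6): flips 1 -> legal
(5,2): no bracket -> illegal
(5,3): no bracket -> illegal
(5,5): flips 2 -> legal
W mobility = 5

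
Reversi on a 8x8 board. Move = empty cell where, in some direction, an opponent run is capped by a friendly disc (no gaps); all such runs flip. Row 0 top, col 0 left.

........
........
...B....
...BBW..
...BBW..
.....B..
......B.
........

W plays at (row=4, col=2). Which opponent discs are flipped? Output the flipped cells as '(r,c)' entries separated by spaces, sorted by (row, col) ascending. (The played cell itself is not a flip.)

Answer: (4,3) (4,4)

Derivation:
Dir NW: first cell '.' (not opp) -> no flip
Dir N: first cell '.' (not opp) -> no flip
Dir NE: opp run (3,3), next='.' -> no flip
Dir W: first cell '.' (not opp) -> no flip
Dir E: opp run (4,3) (4,4) capped by W -> flip
Dir SW: first cell '.' (not opp) -> no flip
Dir S: first cell '.' (not opp) -> no flip
Dir SE: first cell '.' (not opp) -> no flip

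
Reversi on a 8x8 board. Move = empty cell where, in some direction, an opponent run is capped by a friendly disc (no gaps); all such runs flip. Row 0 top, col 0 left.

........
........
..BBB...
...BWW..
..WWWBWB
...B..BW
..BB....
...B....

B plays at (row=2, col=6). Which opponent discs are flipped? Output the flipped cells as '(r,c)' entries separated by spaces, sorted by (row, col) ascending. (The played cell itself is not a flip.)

Answer: (3,5) (4,4)

Derivation:
Dir NW: first cell '.' (not opp) -> no flip
Dir N: first cell '.' (not opp) -> no flip
Dir NE: first cell '.' (not opp) -> no flip
Dir W: first cell '.' (not opp) -> no flip
Dir E: first cell '.' (not opp) -> no flip
Dir SW: opp run (3,5) (4,4) capped by B -> flip
Dir S: first cell '.' (not opp) -> no flip
Dir SE: first cell '.' (not opp) -> no flip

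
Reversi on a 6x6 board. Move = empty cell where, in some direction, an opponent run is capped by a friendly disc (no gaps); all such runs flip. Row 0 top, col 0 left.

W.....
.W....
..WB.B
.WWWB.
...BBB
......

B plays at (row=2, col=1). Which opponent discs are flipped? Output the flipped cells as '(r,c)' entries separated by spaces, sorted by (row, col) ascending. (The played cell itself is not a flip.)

Answer: (2,2) (3,2)

Derivation:
Dir NW: first cell '.' (not opp) -> no flip
Dir N: opp run (1,1), next='.' -> no flip
Dir NE: first cell '.' (not opp) -> no flip
Dir W: first cell '.' (not opp) -> no flip
Dir E: opp run (2,2) capped by B -> flip
Dir SW: first cell '.' (not opp) -> no flip
Dir S: opp run (3,1), next='.' -> no flip
Dir SE: opp run (3,2) capped by B -> flip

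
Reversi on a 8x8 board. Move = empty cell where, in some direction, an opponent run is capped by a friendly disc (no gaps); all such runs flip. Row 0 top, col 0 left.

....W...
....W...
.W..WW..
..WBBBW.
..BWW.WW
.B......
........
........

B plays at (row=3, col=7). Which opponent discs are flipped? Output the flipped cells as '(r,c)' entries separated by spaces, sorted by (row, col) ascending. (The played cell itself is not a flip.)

Dir NW: first cell '.' (not opp) -> no flip
Dir N: first cell '.' (not opp) -> no flip
Dir NE: edge -> no flip
Dir W: opp run (3,6) capped by B -> flip
Dir E: edge -> no flip
Dir SW: opp run (4,6), next='.' -> no flip
Dir S: opp run (4,7), next='.' -> no flip
Dir SE: edge -> no flip

Answer: (3,6)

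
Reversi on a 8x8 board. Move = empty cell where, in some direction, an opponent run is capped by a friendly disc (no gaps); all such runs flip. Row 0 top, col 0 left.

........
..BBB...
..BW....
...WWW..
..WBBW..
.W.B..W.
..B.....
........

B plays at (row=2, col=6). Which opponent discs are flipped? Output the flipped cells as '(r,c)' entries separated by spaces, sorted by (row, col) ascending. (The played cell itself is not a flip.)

Dir NW: first cell '.' (not opp) -> no flip
Dir N: first cell '.' (not opp) -> no flip
Dir NE: first cell '.' (not opp) -> no flip
Dir W: first cell '.' (not opp) -> no flip
Dir E: first cell '.' (not opp) -> no flip
Dir SW: opp run (3,5) capped by B -> flip
Dir S: first cell '.' (not opp) -> no flip
Dir SE: first cell '.' (not opp) -> no flip

Answer: (3,5)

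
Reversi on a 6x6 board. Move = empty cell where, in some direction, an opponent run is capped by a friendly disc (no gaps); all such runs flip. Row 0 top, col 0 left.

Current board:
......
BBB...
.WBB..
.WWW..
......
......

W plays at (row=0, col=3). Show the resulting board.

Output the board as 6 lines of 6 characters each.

Place W at (0,3); scan 8 dirs for brackets.
Dir NW: edge -> no flip
Dir N: edge -> no flip
Dir NE: edge -> no flip
Dir W: first cell '.' (not opp) -> no flip
Dir E: first cell '.' (not opp) -> no flip
Dir SW: opp run (1,2) capped by W -> flip
Dir S: first cell '.' (not opp) -> no flip
Dir SE: first cell '.' (not opp) -> no flip
All flips: (1,2)

Answer: ...W..
BBW...
.WBB..
.WWW..
......
......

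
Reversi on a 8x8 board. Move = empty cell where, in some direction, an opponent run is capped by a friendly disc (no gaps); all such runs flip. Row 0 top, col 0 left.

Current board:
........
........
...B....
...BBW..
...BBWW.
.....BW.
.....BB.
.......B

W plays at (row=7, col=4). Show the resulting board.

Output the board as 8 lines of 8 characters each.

Answer: ........
........
...B....
...BBW..
...BBWW.
.....BW.
.....WB.
....W..B

Derivation:
Place W at (7,4); scan 8 dirs for brackets.
Dir NW: first cell '.' (not opp) -> no flip
Dir N: first cell '.' (not opp) -> no flip
Dir NE: opp run (6,5) capped by W -> flip
Dir W: first cell '.' (not opp) -> no flip
Dir E: first cell '.' (not opp) -> no flip
Dir SW: edge -> no flip
Dir S: edge -> no flip
Dir SE: edge -> no flip
All flips: (6,5)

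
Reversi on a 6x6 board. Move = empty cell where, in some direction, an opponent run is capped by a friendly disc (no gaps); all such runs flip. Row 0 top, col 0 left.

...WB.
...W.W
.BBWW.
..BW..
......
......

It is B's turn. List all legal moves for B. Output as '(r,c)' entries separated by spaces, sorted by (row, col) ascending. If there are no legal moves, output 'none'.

(0,2): flips 1 -> legal
(0,5): no bracket -> illegal
(1,2): no bracket -> illegal
(1,4): flips 1 -> legal
(2,5): flips 2 -> legal
(3,4): flips 1 -> legal
(3,5): no bracket -> illegal
(4,2): no bracket -> illegal
(4,3): no bracket -> illegal
(4,4): flips 1 -> legal

Answer: (0,2) (1,4) (2,5) (3,4) (4,4)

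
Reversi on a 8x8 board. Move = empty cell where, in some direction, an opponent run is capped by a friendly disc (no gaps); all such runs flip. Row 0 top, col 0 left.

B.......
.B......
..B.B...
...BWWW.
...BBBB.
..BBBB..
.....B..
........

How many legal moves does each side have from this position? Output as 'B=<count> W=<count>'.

Answer: B=5 W=10

Derivation:
-- B to move --
(2,3): flips 1 -> legal
(2,5): flips 2 -> legal
(2,6): flips 2 -> legal
(2,7): flips 1 -> legal
(3,7): flips 3 -> legal
(4,7): no bracket -> illegal
B mobility = 5
-- W to move --
(0,1): no bracket -> illegal
(0,2): no bracket -> illegal
(1,0): no bracket -> illegal
(1,2): no bracket -> illegal
(1,3): flips 1 -> legal
(1,4): flips 1 -> legal
(1,5): no bracket -> illegal
(2,0): no bracket -> illegal
(2,1): no bracket -> illegal
(2,3): no bracket -> illegal
(2,5): no bracket -> illegal
(3,1): no bracket -> illegal
(3,2): flips 1 -> legal
(3,7): no bracket -> illegal
(4,1): no bracket -> illegal
(4,2): no bracket -> illegal
(4,7): no bracket -> illegal
(5,1): no bracket -> illegal
(5,6): flips 2 -> legal
(5,7): flips 1 -> legal
(6,1): flips 2 -> legal
(6,2): flips 2 -> legal
(6,3): flips 2 -> legal
(6,4): flips 2 -> legal
(6,6): no bracket -> illegal
(7,4): no bracket -> illegal
(7,5): flips 3 -> legal
(7,6): no bracket -> illegal
W mobility = 10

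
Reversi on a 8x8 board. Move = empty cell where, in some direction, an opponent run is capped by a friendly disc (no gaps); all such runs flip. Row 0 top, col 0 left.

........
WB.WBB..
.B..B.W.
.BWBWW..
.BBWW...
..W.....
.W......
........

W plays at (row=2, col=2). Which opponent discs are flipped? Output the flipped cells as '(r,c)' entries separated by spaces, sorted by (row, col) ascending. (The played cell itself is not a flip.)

Dir NW: opp run (1,1), next='.' -> no flip
Dir N: first cell '.' (not opp) -> no flip
Dir NE: first cell 'W' (not opp) -> no flip
Dir W: opp run (2,1), next='.' -> no flip
Dir E: first cell '.' (not opp) -> no flip
Dir SW: opp run (3,1), next='.' -> no flip
Dir S: first cell 'W' (not opp) -> no flip
Dir SE: opp run (3,3) capped by W -> flip

Answer: (3,3)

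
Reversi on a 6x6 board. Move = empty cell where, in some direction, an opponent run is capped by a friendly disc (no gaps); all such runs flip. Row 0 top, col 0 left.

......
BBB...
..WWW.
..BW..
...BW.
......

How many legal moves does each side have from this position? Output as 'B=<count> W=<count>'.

Answer: B=5 W=7

Derivation:
-- B to move --
(1,3): flips 2 -> legal
(1,4): flips 1 -> legal
(1,5): no bracket -> illegal
(2,1): no bracket -> illegal
(2,5): no bracket -> illegal
(3,1): no bracket -> illegal
(3,4): flips 2 -> legal
(3,5): no bracket -> illegal
(4,2): no bracket -> illegal
(4,5): flips 1 -> legal
(5,3): no bracket -> illegal
(5,4): no bracket -> illegal
(5,5): flips 3 -> legal
B mobility = 5
-- W to move --
(0,0): flips 1 -> legal
(0,1): flips 1 -> legal
(0,2): flips 1 -> legal
(0,3): no bracket -> illegal
(1,3): no bracket -> illegal
(2,0): no bracket -> illegal
(2,1): no bracket -> illegal
(3,1): flips 1 -> legal
(3,4): no bracket -> illegal
(4,1): flips 1 -> legal
(4,2): flips 2 -> legal
(5,2): no bracket -> illegal
(5,3): flips 1 -> legal
(5,4): no bracket -> illegal
W mobility = 7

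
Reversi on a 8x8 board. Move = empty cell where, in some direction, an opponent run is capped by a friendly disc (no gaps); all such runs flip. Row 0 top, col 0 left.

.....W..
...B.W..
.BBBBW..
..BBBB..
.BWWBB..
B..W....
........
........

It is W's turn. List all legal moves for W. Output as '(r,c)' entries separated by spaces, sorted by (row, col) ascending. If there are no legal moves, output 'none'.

(0,2): no bracket -> illegal
(0,3): flips 3 -> legal
(0,4): no bracket -> illegal
(1,0): flips 2 -> legal
(1,1): no bracket -> illegal
(1,2): flips 2 -> legal
(1,4): no bracket -> illegal
(2,0): flips 4 -> legal
(2,6): flips 2 -> legal
(3,0): no bracket -> illegal
(3,1): no bracket -> illegal
(3,6): no bracket -> illegal
(4,0): flips 1 -> legal
(4,6): flips 2 -> legal
(5,1): no bracket -> illegal
(5,2): no bracket -> illegal
(5,4): no bracket -> illegal
(5,5): flips 2 -> legal
(5,6): no bracket -> illegal
(6,0): no bracket -> illegal
(6,1): no bracket -> illegal

Answer: (0,3) (1,0) (1,2) (2,0) (2,6) (4,0) (4,6) (5,5)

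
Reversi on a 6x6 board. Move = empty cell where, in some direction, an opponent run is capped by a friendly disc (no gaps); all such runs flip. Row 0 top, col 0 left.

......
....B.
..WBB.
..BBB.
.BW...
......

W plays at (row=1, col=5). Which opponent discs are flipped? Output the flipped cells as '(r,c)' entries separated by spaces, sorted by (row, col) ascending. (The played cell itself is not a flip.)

Dir NW: first cell '.' (not opp) -> no flip
Dir N: first cell '.' (not opp) -> no flip
Dir NE: edge -> no flip
Dir W: opp run (1,4), next='.' -> no flip
Dir E: edge -> no flip
Dir SW: opp run (2,4) (3,3) capped by W -> flip
Dir S: first cell '.' (not opp) -> no flip
Dir SE: edge -> no flip

Answer: (2,4) (3,3)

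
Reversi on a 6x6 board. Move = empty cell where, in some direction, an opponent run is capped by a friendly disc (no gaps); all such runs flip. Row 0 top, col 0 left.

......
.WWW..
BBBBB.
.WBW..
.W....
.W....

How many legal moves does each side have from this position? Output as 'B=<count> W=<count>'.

Answer: B=12 W=6

Derivation:
-- B to move --
(0,0): flips 1 -> legal
(0,1): flips 2 -> legal
(0,2): flips 3 -> legal
(0,3): flips 2 -> legal
(0,4): flips 1 -> legal
(1,0): no bracket -> illegal
(1,4): no bracket -> illegal
(3,0): flips 1 -> legal
(3,4): flips 1 -> legal
(4,0): flips 1 -> legal
(4,2): flips 2 -> legal
(4,3): flips 1 -> legal
(4,4): flips 1 -> legal
(5,0): flips 1 -> legal
(5,2): no bracket -> illegal
B mobility = 12
-- W to move --
(1,0): no bracket -> illegal
(1,4): flips 2 -> legal
(1,5): flips 1 -> legal
(2,5): no bracket -> illegal
(3,0): flips 1 -> legal
(3,4): flips 1 -> legal
(3,5): flips 1 -> legal
(4,2): flips 2 -> legal
(4,3): no bracket -> illegal
W mobility = 6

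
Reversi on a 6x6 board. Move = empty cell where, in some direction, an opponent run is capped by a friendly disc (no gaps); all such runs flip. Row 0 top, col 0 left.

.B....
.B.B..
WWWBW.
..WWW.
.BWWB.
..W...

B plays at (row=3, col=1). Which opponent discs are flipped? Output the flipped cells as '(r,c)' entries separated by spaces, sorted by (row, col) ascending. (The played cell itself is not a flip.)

Answer: (2,1) (2,2)

Derivation:
Dir NW: opp run (2,0), next=edge -> no flip
Dir N: opp run (2,1) capped by B -> flip
Dir NE: opp run (2,2) capped by B -> flip
Dir W: first cell '.' (not opp) -> no flip
Dir E: opp run (3,2) (3,3) (3,4), next='.' -> no flip
Dir SW: first cell '.' (not opp) -> no flip
Dir S: first cell 'B' (not opp) -> no flip
Dir SE: opp run (4,2), next='.' -> no flip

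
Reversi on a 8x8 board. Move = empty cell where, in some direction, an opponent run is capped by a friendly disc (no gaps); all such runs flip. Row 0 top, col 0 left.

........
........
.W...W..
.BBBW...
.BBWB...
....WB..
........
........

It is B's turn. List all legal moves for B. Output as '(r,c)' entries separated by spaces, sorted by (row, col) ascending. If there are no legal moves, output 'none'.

Answer: (1,0) (1,1) (2,4) (3,5) (5,3) (6,4) (6,5)

Derivation:
(1,0): flips 1 -> legal
(1,1): flips 1 -> legal
(1,2): no bracket -> illegal
(1,4): no bracket -> illegal
(1,5): no bracket -> illegal
(1,6): no bracket -> illegal
(2,0): no bracket -> illegal
(2,2): no bracket -> illegal
(2,3): no bracket -> illegal
(2,4): flips 1 -> legal
(2,6): no bracket -> illegal
(3,0): no bracket -> illegal
(3,5): flips 1 -> legal
(3,6): no bracket -> illegal
(4,5): no bracket -> illegal
(5,2): no bracket -> illegal
(5,3): flips 2 -> legal
(6,3): no bracket -> illegal
(6,4): flips 1 -> legal
(6,5): flips 2 -> legal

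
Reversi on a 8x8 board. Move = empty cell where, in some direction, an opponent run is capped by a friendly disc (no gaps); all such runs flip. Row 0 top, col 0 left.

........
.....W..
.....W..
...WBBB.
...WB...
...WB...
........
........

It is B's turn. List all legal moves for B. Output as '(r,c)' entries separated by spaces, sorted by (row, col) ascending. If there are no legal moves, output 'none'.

Answer: (0,5) (1,4) (1,6) (2,2) (3,2) (4,2) (5,2) (6,2)

Derivation:
(0,4): no bracket -> illegal
(0,5): flips 2 -> legal
(0,6): no bracket -> illegal
(1,4): flips 1 -> legal
(1,6): flips 1 -> legal
(2,2): flips 1 -> legal
(2,3): no bracket -> illegal
(2,4): no bracket -> illegal
(2,6): no bracket -> illegal
(3,2): flips 2 -> legal
(4,2): flips 1 -> legal
(5,2): flips 2 -> legal
(6,2): flips 1 -> legal
(6,3): no bracket -> illegal
(6,4): no bracket -> illegal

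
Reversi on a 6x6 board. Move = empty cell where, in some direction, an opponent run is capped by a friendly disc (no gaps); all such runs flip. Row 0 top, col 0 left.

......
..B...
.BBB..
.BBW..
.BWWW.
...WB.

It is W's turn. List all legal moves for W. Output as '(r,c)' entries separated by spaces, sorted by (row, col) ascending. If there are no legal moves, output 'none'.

(0,1): no bracket -> illegal
(0,2): flips 3 -> legal
(0,3): no bracket -> illegal
(1,0): flips 2 -> legal
(1,1): flips 1 -> legal
(1,3): flips 1 -> legal
(1,4): no bracket -> illegal
(2,0): flips 1 -> legal
(2,4): no bracket -> illegal
(3,0): flips 2 -> legal
(3,4): no bracket -> illegal
(4,0): flips 1 -> legal
(4,5): no bracket -> illegal
(5,0): no bracket -> illegal
(5,1): no bracket -> illegal
(5,2): no bracket -> illegal
(5,5): flips 1 -> legal

Answer: (0,2) (1,0) (1,1) (1,3) (2,0) (3,0) (4,0) (5,5)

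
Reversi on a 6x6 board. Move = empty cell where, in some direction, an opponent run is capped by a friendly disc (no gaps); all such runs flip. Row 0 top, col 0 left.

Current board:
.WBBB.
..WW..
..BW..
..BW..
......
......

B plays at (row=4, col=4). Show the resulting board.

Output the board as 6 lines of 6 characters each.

Place B at (4,4); scan 8 dirs for brackets.
Dir NW: opp run (3,3) capped by B -> flip
Dir N: first cell '.' (not opp) -> no flip
Dir NE: first cell '.' (not opp) -> no flip
Dir W: first cell '.' (not opp) -> no flip
Dir E: first cell '.' (not opp) -> no flip
Dir SW: first cell '.' (not opp) -> no flip
Dir S: first cell '.' (not opp) -> no flip
Dir SE: first cell '.' (not opp) -> no flip
All flips: (3,3)

Answer: .WBBB.
..WW..
..BW..
..BB..
....B.
......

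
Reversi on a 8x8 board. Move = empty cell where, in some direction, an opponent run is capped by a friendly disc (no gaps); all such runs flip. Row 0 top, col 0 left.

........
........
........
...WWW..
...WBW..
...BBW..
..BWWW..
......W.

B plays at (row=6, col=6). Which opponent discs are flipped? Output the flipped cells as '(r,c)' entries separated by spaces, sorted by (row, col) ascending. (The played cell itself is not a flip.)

Answer: (5,5) (6,3) (6,4) (6,5)

Derivation:
Dir NW: opp run (5,5) capped by B -> flip
Dir N: first cell '.' (not opp) -> no flip
Dir NE: first cell '.' (not opp) -> no flip
Dir W: opp run (6,5) (6,4) (6,3) capped by B -> flip
Dir E: first cell '.' (not opp) -> no flip
Dir SW: first cell '.' (not opp) -> no flip
Dir S: opp run (7,6), next=edge -> no flip
Dir SE: first cell '.' (not opp) -> no flip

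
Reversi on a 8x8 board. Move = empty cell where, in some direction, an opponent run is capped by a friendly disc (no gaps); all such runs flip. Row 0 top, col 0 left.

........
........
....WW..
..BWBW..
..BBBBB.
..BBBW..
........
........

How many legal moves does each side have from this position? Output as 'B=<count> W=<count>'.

Answer: B=12 W=8

Derivation:
-- B to move --
(1,3): flips 2 -> legal
(1,4): flips 1 -> legal
(1,5): flips 4 -> legal
(1,6): flips 1 -> legal
(2,2): flips 1 -> legal
(2,3): flips 1 -> legal
(2,6): flips 1 -> legal
(3,6): flips 1 -> legal
(5,6): flips 1 -> legal
(6,4): flips 1 -> legal
(6,5): flips 1 -> legal
(6,6): flips 1 -> legal
B mobility = 12
-- W to move --
(2,1): no bracket -> illegal
(2,2): no bracket -> illegal
(2,3): no bracket -> illegal
(3,1): flips 1 -> legal
(3,6): no bracket -> illegal
(3,7): flips 1 -> legal
(4,1): no bracket -> illegal
(4,7): no bracket -> illegal
(5,1): flips 4 -> legal
(5,6): no bracket -> illegal
(5,7): flips 1 -> legal
(6,1): flips 3 -> legal
(6,2): flips 2 -> legal
(6,3): flips 2 -> legal
(6,4): flips 3 -> legal
(6,5): no bracket -> illegal
W mobility = 8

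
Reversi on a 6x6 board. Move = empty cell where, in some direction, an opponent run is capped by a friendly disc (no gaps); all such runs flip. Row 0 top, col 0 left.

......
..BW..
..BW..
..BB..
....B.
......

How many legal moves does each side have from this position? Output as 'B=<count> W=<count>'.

Answer: B=5 W=6

Derivation:
-- B to move --
(0,2): no bracket -> illegal
(0,3): flips 2 -> legal
(0,4): flips 1 -> legal
(1,4): flips 2 -> legal
(2,4): flips 1 -> legal
(3,4): flips 1 -> legal
B mobility = 5
-- W to move --
(0,1): flips 1 -> legal
(0,2): no bracket -> illegal
(0,3): no bracket -> illegal
(1,1): flips 1 -> legal
(2,1): flips 1 -> legal
(2,4): no bracket -> illegal
(3,1): flips 1 -> legal
(3,4): no bracket -> illegal
(3,5): no bracket -> illegal
(4,1): flips 1 -> legal
(4,2): no bracket -> illegal
(4,3): flips 1 -> legal
(4,5): no bracket -> illegal
(5,3): no bracket -> illegal
(5,4): no bracket -> illegal
(5,5): no bracket -> illegal
W mobility = 6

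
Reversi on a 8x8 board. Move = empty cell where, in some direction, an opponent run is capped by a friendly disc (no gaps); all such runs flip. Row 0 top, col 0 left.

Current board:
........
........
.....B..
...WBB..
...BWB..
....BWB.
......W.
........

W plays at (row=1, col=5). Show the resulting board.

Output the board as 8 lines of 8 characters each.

Place W at (1,5); scan 8 dirs for brackets.
Dir NW: first cell '.' (not opp) -> no flip
Dir N: first cell '.' (not opp) -> no flip
Dir NE: first cell '.' (not opp) -> no flip
Dir W: first cell '.' (not opp) -> no flip
Dir E: first cell '.' (not opp) -> no flip
Dir SW: first cell '.' (not opp) -> no flip
Dir S: opp run (2,5) (3,5) (4,5) capped by W -> flip
Dir SE: first cell '.' (not opp) -> no flip
All flips: (2,5) (3,5) (4,5)

Answer: ........
.....W..
.....W..
...WBW..
...BWW..
....BWB.
......W.
........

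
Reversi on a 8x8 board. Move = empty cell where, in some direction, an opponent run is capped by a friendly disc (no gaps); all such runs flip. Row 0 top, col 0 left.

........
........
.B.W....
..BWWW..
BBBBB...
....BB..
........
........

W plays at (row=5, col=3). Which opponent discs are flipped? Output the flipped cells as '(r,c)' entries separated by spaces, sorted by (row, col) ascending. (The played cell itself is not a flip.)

Answer: (4,3) (4,4)

Derivation:
Dir NW: opp run (4,2), next='.' -> no flip
Dir N: opp run (4,3) capped by W -> flip
Dir NE: opp run (4,4) capped by W -> flip
Dir W: first cell '.' (not opp) -> no flip
Dir E: opp run (5,4) (5,5), next='.' -> no flip
Dir SW: first cell '.' (not opp) -> no flip
Dir S: first cell '.' (not opp) -> no flip
Dir SE: first cell '.' (not opp) -> no flip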